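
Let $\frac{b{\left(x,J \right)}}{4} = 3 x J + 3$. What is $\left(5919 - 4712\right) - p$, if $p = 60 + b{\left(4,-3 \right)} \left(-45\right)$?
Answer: $-4793$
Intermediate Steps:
$b{\left(x,J \right)} = 12 + 12 J x$ ($b{\left(x,J \right)} = 4 \left(3 x J + 3\right) = 4 \left(3 J x + 3\right) = 4 \left(3 + 3 J x\right) = 12 + 12 J x$)
$p = 6000$ ($p = 60 + \left(12 + 12 \left(-3\right) 4\right) \left(-45\right) = 60 + \left(12 - 144\right) \left(-45\right) = 60 - -5940 = 60 + 5940 = 6000$)
$\left(5919 - 4712\right) - p = \left(5919 - 4712\right) - 6000 = 1207 - 6000 = -4793$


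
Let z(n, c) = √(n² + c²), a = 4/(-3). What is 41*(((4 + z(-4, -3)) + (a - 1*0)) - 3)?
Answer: 574/3 ≈ 191.33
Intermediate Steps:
a = -4/3 (a = 4*(-⅓) = -4/3 ≈ -1.3333)
z(n, c) = √(c² + n²)
41*(((4 + z(-4, -3)) + (a - 1*0)) - 3) = 41*(((4 + √((-3)² + (-4)²)) + (-4/3 - 1*0)) - 3) = 41*(((4 + √(9 + 16)) + (-4/3 + 0)) - 3) = 41*(((4 + √25) - 4/3) - 3) = 41*(((4 + 5) - 4/3) - 3) = 41*((9 - 4/3) - 3) = 41*(23/3 - 3) = 41*(14/3) = 574/3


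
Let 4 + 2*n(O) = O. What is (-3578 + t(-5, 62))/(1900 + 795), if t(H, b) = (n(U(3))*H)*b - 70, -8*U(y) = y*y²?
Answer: -20039/21560 ≈ -0.92945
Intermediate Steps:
U(y) = -y³/8 (U(y) = -y*y²/8 = -y³/8)
n(O) = -2 + O/2
t(H, b) = -70 - 59*H*b/16 (t(H, b) = ((-2 + (-⅛*3³)/2)*H)*b - 70 = ((-2 + (-⅛*27)/2)*H)*b - 70 = ((-2 + (½)*(-27/8))*H)*b - 70 = ((-2 - 27/16)*H)*b - 70 = (-59*H/16)*b - 70 = -59*H*b/16 - 70 = -70 - 59*H*b/16)
(-3578 + t(-5, 62))/(1900 + 795) = (-3578 + (-70 - 59/16*(-5)*62))/(1900 + 795) = (-3578 + (-70 + 9145/8))/2695 = (-3578 + 8585/8)*(1/2695) = -20039/8*1/2695 = -20039/21560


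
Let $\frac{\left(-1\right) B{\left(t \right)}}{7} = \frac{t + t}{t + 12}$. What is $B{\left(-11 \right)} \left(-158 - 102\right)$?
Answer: $-40040$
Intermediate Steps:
$B{\left(t \right)} = - \frac{14 t}{12 + t}$ ($B{\left(t \right)} = - 7 \frac{t + t}{t + 12} = - 7 \frac{2 t}{12 + t} = - \frac{14 t}{12 + t}$)
$B{\left(-11 \right)} \left(-158 - 102\right) = \left(-14\right) \left(-11\right) \frac{1}{12 - 11} \left(-158 - 102\right) = \left(-14\right) \left(-11\right) 1^{-1} \left(-260\right) = \left(-14\right) \left(-11\right) 1 \left(-260\right) = 154 \left(-260\right) = -40040$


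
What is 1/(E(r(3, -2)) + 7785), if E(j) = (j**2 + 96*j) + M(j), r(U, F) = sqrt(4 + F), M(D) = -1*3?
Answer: 973/7571528 - 3*sqrt(2)/1892882 ≈ 0.00012627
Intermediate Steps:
M(D) = -3
E(j) = -3 + j**2 + 96*j (E(j) = (j**2 + 96*j) - 3 = -3 + j**2 + 96*j)
1/(E(r(3, -2)) + 7785) = 1/((-3 + (sqrt(4 - 2))**2 + 96*sqrt(4 - 2)) + 7785) = 1/((-3 + (sqrt(2))**2 + 96*sqrt(2)) + 7785) = 1/((-3 + 2 + 96*sqrt(2)) + 7785) = 1/((-1 + 96*sqrt(2)) + 7785) = 1/(7784 + 96*sqrt(2))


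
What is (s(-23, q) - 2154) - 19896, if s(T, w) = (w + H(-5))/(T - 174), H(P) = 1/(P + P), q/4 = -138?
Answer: -43432979/1970 ≈ -22047.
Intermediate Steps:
q = -552 (q = 4*(-138) = -552)
H(P) = 1/(2*P)
s(T, w) = (-1/10 + w)/(-174 + T) (s(T, w) = (w + (1/2)/(-5))/(T - 174) = (w + (1/2)*(-1/5))/(-174 + T) = (w - 1/10)/(-174 + T) = (-1/10 + w)/(-174 + T))
(s(-23, q) - 2154) - 19896 = ((-1/10 - 552)/(-174 - 23) - 2154) - 19896 = (-5521/10/(-197) - 2154) - 19896 = (-1/197*(-5521/10) - 2154) - 19896 = (5521/1970 - 2154) - 19896 = -4237859/1970 - 19896 = -43432979/1970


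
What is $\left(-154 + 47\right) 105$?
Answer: $-11235$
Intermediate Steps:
$\left(-154 + 47\right) 105 = \left(-107\right) 105 = -11235$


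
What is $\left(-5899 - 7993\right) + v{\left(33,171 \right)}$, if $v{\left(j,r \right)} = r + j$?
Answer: $-13688$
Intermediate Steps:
$v{\left(j,r \right)} = j + r$
$\left(-5899 - 7993\right) + v{\left(33,171 \right)} = \left(-5899 - 7993\right) + \left(33 + 171\right) = -13892 + 204 = -13688$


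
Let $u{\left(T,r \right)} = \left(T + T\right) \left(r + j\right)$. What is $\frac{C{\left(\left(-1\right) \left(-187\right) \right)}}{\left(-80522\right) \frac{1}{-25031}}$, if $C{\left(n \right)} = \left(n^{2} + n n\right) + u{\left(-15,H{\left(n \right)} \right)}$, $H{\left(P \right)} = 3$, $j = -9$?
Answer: $\frac{877561829}{40261} \approx 21797.0$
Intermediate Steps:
$u{\left(T,r \right)} = 2 T \left(-9 + r\right)$ ($u{\left(T,r \right)} = \left(T + T\right) \left(r - 9\right) = 2 T \left(-9 + r\right)$)
$C{\left(n \right)} = 180 + 2 n^{2}$ ($C{\left(n \right)} = \left(n^{2} + n n\right) + 2 \left(-15\right) \left(-9 + 3\right) = \left(n^{2} + n^{2}\right) + 2 \left(-15\right) \left(-6\right) = 2 n^{2} + 180 = 180 + 2 n^{2}$)
$\frac{C{\left(\left(-1\right) \left(-187\right) \right)}}{\left(-80522\right) \frac{1}{-25031}} = \frac{180 + 2 \left(\left(-1\right) \left(-187\right)\right)^{2}}{\left(-80522\right) \frac{1}{-25031}} = \frac{180 + 2 \cdot 187^{2}}{\left(-80522\right) \left(- \frac{1}{25031}\right)} = \frac{180 + 2 \cdot 34969}{\frac{80522}{25031}} = \left(180 + 69938\right) \frac{25031}{80522} = 70118 \cdot \frac{25031}{80522} = \frac{877561829}{40261}$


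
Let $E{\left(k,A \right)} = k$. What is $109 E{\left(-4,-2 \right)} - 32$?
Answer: $-468$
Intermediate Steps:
$109 E{\left(-4,-2 \right)} - 32 = 109 \left(-4\right) - 32 = -436 - 32 = -468$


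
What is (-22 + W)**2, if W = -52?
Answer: 5476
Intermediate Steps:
(-22 + W)**2 = (-22 - 52)**2 = (-74)**2 = 5476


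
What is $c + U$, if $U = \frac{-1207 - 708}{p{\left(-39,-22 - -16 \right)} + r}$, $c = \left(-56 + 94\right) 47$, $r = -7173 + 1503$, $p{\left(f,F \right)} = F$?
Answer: $\frac{10139251}{5676} \approx 1786.3$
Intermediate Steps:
$r = -5670$
$c = 1786$ ($c = 38 \cdot 47 = 1786$)
$U = \frac{1915}{5676}$ ($U = \frac{-1207 - 708}{\left(-22 - -16\right) - 5670} = - \frac{1915}{\left(-22 + 16\right) - 5670} = - \frac{1915}{-6 - 5670} = - \frac{1915}{-5676} = \left(-1915\right) \left(- \frac{1}{5676}\right) = \frac{1915}{5676} \approx 0.33739$)
$c + U = 1786 + \frac{1915}{5676} = \frac{10139251}{5676}$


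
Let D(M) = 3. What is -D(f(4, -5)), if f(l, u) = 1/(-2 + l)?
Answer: -3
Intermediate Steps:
-D(f(4, -5)) = -1*3 = -3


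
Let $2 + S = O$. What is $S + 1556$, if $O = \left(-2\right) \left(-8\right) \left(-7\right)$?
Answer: $1442$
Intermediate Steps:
$O = -112$ ($O = 16 \left(-7\right) = -112$)
$S = -114$ ($S = -2 - 112 = -114$)
$S + 1556 = -114 + 1556 = 1442$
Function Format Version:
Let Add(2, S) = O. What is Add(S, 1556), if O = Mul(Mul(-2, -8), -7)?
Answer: 1442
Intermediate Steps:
O = -112 (O = Mul(16, -7) = -112)
S = -114 (S = Add(-2, -112) = -114)
Add(S, 1556) = Add(-114, 1556) = 1442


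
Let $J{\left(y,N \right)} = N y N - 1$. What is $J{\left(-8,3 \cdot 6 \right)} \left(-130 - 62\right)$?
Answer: $497856$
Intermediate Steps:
$J{\left(y,N \right)} = -1 + y N^{2}$ ($J{\left(y,N \right)} = y N^{2} - 1 = -1 + y N^{2}$)
$J{\left(-8,3 \cdot 6 \right)} \left(-130 - 62\right) = \left(-1 - 8 \left(3 \cdot 6\right)^{2}\right) \left(-130 - 62\right) = \left(-1 - 8 \cdot 18^{2}\right) \left(-130 + \left(-77 + 15\right)\right) = \left(-1 - 2592\right) \left(-130 - 62\right) = \left(-1 - 2592\right) \left(-192\right) = \left(-2593\right) \left(-192\right) = 497856$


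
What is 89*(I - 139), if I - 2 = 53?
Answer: -7476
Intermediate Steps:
I = 55 (I = 2 + 53 = 55)
89*(I - 139) = 89*(55 - 139) = 89*(-84) = -7476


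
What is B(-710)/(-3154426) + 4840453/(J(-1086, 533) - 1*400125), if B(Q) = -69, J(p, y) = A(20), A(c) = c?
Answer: -15268823187733/1262101614730 ≈ -12.098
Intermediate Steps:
J(p, y) = 20
B(-710)/(-3154426) + 4840453/(J(-1086, 533) - 1*400125) = -69/(-3154426) + 4840453/(20 - 1*400125) = -69*(-1/3154426) + 4840453/(20 - 400125) = 69/3154426 + 4840453/(-400105) = 69/3154426 + 4840453*(-1/400105) = 69/3154426 - 4840453/400105 = -15268823187733/1262101614730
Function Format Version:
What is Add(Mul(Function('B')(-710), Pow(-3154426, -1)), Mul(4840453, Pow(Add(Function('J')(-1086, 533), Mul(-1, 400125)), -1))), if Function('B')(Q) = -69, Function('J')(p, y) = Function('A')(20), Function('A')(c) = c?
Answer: Rational(-15268823187733, 1262101614730) ≈ -12.098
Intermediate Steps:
Function('J')(p, y) = 20
Add(Mul(Function('B')(-710), Pow(-3154426, -1)), Mul(4840453, Pow(Add(Function('J')(-1086, 533), Mul(-1, 400125)), -1))) = Add(Mul(-69, Pow(-3154426, -1)), Mul(4840453, Pow(Add(20, Mul(-1, 400125)), -1))) = Add(Mul(-69, Rational(-1, 3154426)), Mul(4840453, Pow(Add(20, -400125), -1))) = Add(Rational(69, 3154426), Mul(4840453, Pow(-400105, -1))) = Add(Rational(69, 3154426), Mul(4840453, Rational(-1, 400105))) = Add(Rational(69, 3154426), Rational(-4840453, 400105)) = Rational(-15268823187733, 1262101614730)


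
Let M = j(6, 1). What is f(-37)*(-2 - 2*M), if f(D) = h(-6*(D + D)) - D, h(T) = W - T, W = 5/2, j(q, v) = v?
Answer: 1618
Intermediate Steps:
W = 5/2 (W = 5*(1/2) = 5/2 ≈ 2.5000)
M = 1
h(T) = 5/2 - T
f(D) = 5/2 + 11*D (f(D) = (5/2 - (-6)*(D + D)) - D = (5/2 - (-6)*2*D) - D = (5/2 - (-12)*D) - D = (5/2 + 12*D) - D = 5/2 + 11*D)
f(-37)*(-2 - 2*M) = (5/2 + 11*(-37))*(-2 - 2*1) = (5/2 - 407)*(-2 - 2) = -809/2*(-4) = 1618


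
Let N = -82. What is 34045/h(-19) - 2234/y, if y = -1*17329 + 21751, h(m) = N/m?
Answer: 1430104811/181302 ≈ 7888.0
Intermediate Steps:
h(m) = -82/m
y = 4422 (y = -17329 + 21751 = 4422)
34045/h(-19) - 2234/y = 34045/((-82/(-19))) - 2234/4422 = 34045/((-82*(-1/19))) - 2234*1/4422 = 34045/(82/19) - 1117/2211 = 34045*(19/82) - 1117/2211 = 646855/82 - 1117/2211 = 1430104811/181302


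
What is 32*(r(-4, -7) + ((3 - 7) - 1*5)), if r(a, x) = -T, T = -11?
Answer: 64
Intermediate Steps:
r(a, x) = 11 (r(a, x) = -1*(-11) = 11)
32*(r(-4, -7) + ((3 - 7) - 1*5)) = 32*(11 + ((3 - 7) - 1*5)) = 32*(11 + (-4 - 5)) = 32*(11 - 9) = 32*2 = 64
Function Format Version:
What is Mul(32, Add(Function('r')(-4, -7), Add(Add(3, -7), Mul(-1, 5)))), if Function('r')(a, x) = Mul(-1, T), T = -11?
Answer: 64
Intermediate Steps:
Function('r')(a, x) = 11 (Function('r')(a, x) = Mul(-1, -11) = 11)
Mul(32, Add(Function('r')(-4, -7), Add(Add(3, -7), Mul(-1, 5)))) = Mul(32, Add(11, Add(Add(3, -7), Mul(-1, 5)))) = Mul(32, Add(11, Add(-4, -5))) = Mul(32, Add(11, -9)) = Mul(32, 2) = 64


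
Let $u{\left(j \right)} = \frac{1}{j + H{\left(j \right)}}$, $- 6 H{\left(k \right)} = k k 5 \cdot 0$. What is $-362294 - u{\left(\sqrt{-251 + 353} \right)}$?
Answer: $-362294 - \frac{\sqrt{102}}{102} \approx -3.6229 \cdot 10^{5}$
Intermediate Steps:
$H{\left(k \right)} = 0$ ($H{\left(k \right)} = - \frac{k k 5 \cdot 0}{6} = - \frac{k^{2} \cdot 5 \cdot 0}{6} = - \frac{5 k^{2} \cdot 0}{6} = \left(- \frac{1}{6}\right) 0 = 0$)
$u{\left(j \right)} = \frac{1}{j}$ ($u{\left(j \right)} = \frac{1}{j + 0} = \frac{1}{j}$)
$-362294 - u{\left(\sqrt{-251 + 353} \right)} = -362294 - \frac{1}{\sqrt{-251 + 353}} = -362294 - \frac{1}{\sqrt{102}} = -362294 - \frac{\sqrt{102}}{102}$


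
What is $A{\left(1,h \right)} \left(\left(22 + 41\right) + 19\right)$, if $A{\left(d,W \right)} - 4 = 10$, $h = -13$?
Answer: $1148$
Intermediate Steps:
$A{\left(d,W \right)} = 14$ ($A{\left(d,W \right)} = 4 + 10 = 14$)
$A{\left(1,h \right)} \left(\left(22 + 41\right) + 19\right) = 14 \left(\left(22 + 41\right) + 19\right) = 14 \left(63 + 19\right) = 14 \cdot 82 = 1148$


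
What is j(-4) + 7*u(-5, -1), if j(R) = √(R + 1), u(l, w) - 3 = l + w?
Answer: -21 + I*√3 ≈ -21.0 + 1.732*I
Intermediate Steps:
u(l, w) = 3 + l + w (u(l, w) = 3 + (l + w) = 3 + l + w)
j(R) = √(1 + R)
j(-4) + 7*u(-5, -1) = √(1 - 4) + 7*(3 - 5 - 1) = √(-3) + 7*(-3) = I*√3 - 21 = -21 + I*√3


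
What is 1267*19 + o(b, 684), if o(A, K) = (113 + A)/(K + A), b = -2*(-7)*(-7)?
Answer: 14106793/586 ≈ 24073.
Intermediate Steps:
b = -98 (b = 14*(-7) = -98)
o(A, K) = (113 + A)/(A + K)
1267*19 + o(b, 684) = 1267*19 + (113 - 98)/(-98 + 684) = 24073 + 15/586 = 14106793/586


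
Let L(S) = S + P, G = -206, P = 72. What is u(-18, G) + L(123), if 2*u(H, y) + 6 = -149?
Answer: 235/2 ≈ 117.50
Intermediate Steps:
L(S) = 72 + S (L(S) = S + 72 = 72 + S)
u(H, y) = -155/2 (u(H, y) = -3 + (½)*(-149) = -3 - 149/2 = -155/2)
u(-18, G) + L(123) = -155/2 + (72 + 123) = -155/2 + 195 = 235/2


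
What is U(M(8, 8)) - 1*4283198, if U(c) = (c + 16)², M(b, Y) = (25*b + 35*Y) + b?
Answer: -4029182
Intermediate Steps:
M(b, Y) = 26*b + 35*Y
U(c) = (16 + c)²
U(M(8, 8)) - 1*4283198 = (16 + (26*8 + 35*8))² - 1*4283198 = (16 + (208 + 280))² - 4283198 = (16 + 488)² - 4283198 = 504² - 4283198 = 254016 - 4283198 = -4029182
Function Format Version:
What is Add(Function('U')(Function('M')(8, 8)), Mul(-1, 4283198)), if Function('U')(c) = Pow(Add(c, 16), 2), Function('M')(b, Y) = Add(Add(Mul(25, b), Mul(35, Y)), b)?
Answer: -4029182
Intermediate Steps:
Function('M')(b, Y) = Add(Mul(26, b), Mul(35, Y))
Function('U')(c) = Pow(Add(16, c), 2)
Add(Function('U')(Function('M')(8, 8)), Mul(-1, 4283198)) = Add(Pow(Add(16, Add(Mul(26, 8), Mul(35, 8))), 2), Mul(-1, 4283198)) = Add(Pow(Add(16, Add(208, 280)), 2), -4283198) = Add(Pow(Add(16, 488), 2), -4283198) = Add(Pow(504, 2), -4283198) = Add(254016, -4283198) = -4029182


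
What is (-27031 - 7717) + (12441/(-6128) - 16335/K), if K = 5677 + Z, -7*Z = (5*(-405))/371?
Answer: -1570111130879125/45179274416 ≈ -34753.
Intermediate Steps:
Z = 2025/2597 (Z = -5*(-405)/(7*371) = -(-2025)/(7*371) = -⅐*(-2025/371) = 2025/2597 ≈ 0.77975)
K = 14745194/2597 (K = 5677 + 2025/2597 = 14745194/2597 ≈ 5677.8)
(-27031 - 7717) + (12441/(-6128) - 16335/K) = (-27031 - 7717) + (12441/(-6128) - 16335/14745194/2597) = -34748 + (12441*(-1/6128) - 16335*2597/14745194) = -34748 + (-12441/6128 - 42421995/14745194) = -34748 - 221703471957/45179274416 = -1570111130879125/45179274416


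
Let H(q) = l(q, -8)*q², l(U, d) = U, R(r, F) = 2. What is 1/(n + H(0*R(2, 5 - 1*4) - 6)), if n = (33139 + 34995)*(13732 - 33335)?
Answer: -1/1335631018 ≈ -7.4871e-10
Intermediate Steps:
H(q) = q³ (H(q) = q*q² = q³)
n = -1335630802 (n = 68134*(-19603) = -1335630802)
1/(n + H(0*R(2, 5 - 1*4) - 6)) = 1/(-1335630802 + (0*2 - 6)³) = 1/(-1335630802 + (0 - 6)³) = 1/(-1335630802 + (-6)³) = 1/(-1335630802 - 216) = 1/(-1335631018) = -1/1335631018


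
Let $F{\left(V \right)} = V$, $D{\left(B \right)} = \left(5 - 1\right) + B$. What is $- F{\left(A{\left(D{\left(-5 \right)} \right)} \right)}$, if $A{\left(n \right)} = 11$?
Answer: $-11$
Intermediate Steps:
$D{\left(B \right)} = 4 + B$
$- F{\left(A{\left(D{\left(-5 \right)} \right)} \right)} = \left(-1\right) 11 = -11$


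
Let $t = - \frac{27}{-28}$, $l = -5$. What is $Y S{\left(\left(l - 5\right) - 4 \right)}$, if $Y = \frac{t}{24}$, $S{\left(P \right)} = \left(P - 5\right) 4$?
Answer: $- \frac{171}{56} \approx -3.0536$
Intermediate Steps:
$t = \frac{27}{28}$ ($t = \left(-27\right) \left(- \frac{1}{28}\right) = \frac{27}{28} \approx 0.96429$)
$S{\left(P \right)} = -20 + 4 P$ ($S{\left(P \right)} = \left(-5 + P\right) 4 = -20 + 4 P$)
$Y = \frac{9}{224}$ ($Y = \frac{27}{28 \cdot 24} = \frac{27}{28} \cdot \frac{1}{24} = \frac{9}{224} \approx 0.040179$)
$Y S{\left(\left(l - 5\right) - 4 \right)} = \frac{9 \left(-20 + 4 \left(\left(-5 - 5\right) - 4\right)\right)}{224} = \frac{9 \left(-20 + 4 \left(-10 - 4\right)\right)}{224} = \frac{9 \left(-20 + 4 \left(-14\right)\right)}{224} = \frac{9 \left(-20 - 56\right)}{224} = \frac{9}{224} \left(-76\right) = - \frac{171}{56}$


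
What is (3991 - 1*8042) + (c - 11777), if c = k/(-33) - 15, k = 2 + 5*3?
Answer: -522836/33 ≈ -15844.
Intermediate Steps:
k = 17 (k = 2 + 15 = 17)
c = -512/33 (c = 17/(-33) - 15 = 17*(-1/33) - 15 = -17/33 - 15 = -512/33 ≈ -15.515)
(3991 - 1*8042) + (c - 11777) = (3991 - 1*8042) + (-512/33 - 11777) = (3991 - 8042) - 389153/33 = -4051 - 389153/33 = -522836/33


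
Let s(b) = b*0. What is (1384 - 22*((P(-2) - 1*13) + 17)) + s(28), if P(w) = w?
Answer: 1340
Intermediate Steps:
s(b) = 0
(1384 - 22*((P(-2) - 1*13) + 17)) + s(28) = (1384 - 22*((-2 - 1*13) + 17)) + 0 = (1384 - 22*((-2 - 13) + 17)) + 0 = (1384 - 22*(-15 + 17)) + 0 = (1384 - 22*2) + 0 = (1384 - 44) + 0 = 1340 + 0 = 1340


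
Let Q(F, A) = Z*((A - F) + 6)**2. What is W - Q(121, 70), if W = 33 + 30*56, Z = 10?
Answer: -18537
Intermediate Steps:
Q(F, A) = 10*(6 + A - F)**2 (Q(F, A) = 10*((A - F) + 6)**2 = 10*(6 + A - F)**2)
W = 1713 (W = 33 + 1680 = 1713)
W - Q(121, 70) = 1713 - 10*(6 + 70 - 1*121)**2 = 1713 - 10*(6 + 70 - 121)**2 = 1713 - 10*(-45)**2 = 1713 - 10*2025 = 1713 - 1*20250 = 1713 - 20250 = -18537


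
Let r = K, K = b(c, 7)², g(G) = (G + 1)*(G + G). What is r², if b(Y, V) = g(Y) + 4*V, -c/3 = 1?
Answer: 2560000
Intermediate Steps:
g(G) = 2*G*(1 + G) (g(G) = (1 + G)*(2*G) = 2*G*(1 + G))
c = -3 (c = -3*1 = -3)
b(Y, V) = 4*V + 2*Y*(1 + Y) (b(Y, V) = 2*Y*(1 + Y) + 4*V = 4*V + 2*Y*(1 + Y))
K = 1600 (K = (4*7 + 2*(-3)*(1 - 3))² = (28 + 2*(-3)*(-2))² = (28 + 12)² = 40² = 1600)
r = 1600
r² = 1600² = 2560000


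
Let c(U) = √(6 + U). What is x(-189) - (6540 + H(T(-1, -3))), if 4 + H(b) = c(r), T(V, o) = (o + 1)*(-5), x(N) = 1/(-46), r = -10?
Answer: -300657/46 - 2*I ≈ -6536.0 - 2.0*I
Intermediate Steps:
x(N) = -1/46
T(V, o) = -5 - 5*o (T(V, o) = (1 + o)*(-5) = -5 - 5*o)
H(b) = -4 + 2*I (H(b) = -4 + √(6 - 10) = -4 + √(-4) = -4 + 2*I)
x(-189) - (6540 + H(T(-1, -3))) = -1/46 - (6540 + (-4 + 2*I)) = -1/46 - (6536 + 2*I) = -1/46 + (-6536 - 2*I) = -300657/46 - 2*I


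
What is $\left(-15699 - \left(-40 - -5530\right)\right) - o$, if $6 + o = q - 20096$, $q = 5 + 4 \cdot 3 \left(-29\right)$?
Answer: $-744$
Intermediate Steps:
$q = -343$ ($q = 5 + 12 \left(-29\right) = 5 - 348 = -343$)
$o = -20445$ ($o = -6 - 20439 = -20445$)
$\left(-15699 - \left(-40 - -5530\right)\right) - o = \left(-15699 - \left(-40 - -5530\right)\right) - -20445 = \left(-15699 - \left(-40 + 5530\right)\right) + 20445 = \left(-15699 - 5490\right) + 20445 = -21189 + 20445 = -744$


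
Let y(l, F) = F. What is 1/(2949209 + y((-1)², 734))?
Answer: 1/2949943 ≈ 3.3899e-7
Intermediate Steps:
1/(2949209 + y((-1)², 734)) = 1/(2949209 + 734) = 1/2949943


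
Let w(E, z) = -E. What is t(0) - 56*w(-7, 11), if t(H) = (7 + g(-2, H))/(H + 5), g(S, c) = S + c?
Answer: -391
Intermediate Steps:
t(H) = 1 (t(H) = (7 + (-2 + H))/(H + 5) = (5 + H)/(5 + H) = 1)
t(0) - 56*w(-7, 11) = 1 - (-56)*(-7) = 1 - 56*7 = 1 - 392 = -391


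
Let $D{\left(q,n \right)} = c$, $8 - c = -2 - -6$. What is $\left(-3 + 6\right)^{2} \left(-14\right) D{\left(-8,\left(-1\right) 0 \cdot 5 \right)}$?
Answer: $-504$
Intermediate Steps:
$c = 4$ ($c = 8 - \left(-2 - -6\right) = 8 - \left(-2 + 6\right) = 8 - 4 = 4$)
$D{\left(q,n \right)} = 4$
$\left(-3 + 6\right)^{2} \left(-14\right) D{\left(-8,\left(-1\right) 0 \cdot 5 \right)} = \left(-3 + 6\right)^{2} \left(-14\right) 4 = 3^{2} \left(-14\right) 4 = 9 \left(-14\right) 4 = \left(-126\right) 4 = -504$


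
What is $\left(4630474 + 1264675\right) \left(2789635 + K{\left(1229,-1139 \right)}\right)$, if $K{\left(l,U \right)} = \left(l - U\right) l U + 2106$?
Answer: $-19524781044166983$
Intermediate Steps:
$K{\left(l,U \right)} = 2106 + U l \left(l - U\right)$ ($K{\left(l,U \right)} = l \left(l - U\right) U + 2106 = U l \left(l - U\right) + 2106 = 2106 + U l \left(l - U\right)$)
$\left(4630474 + 1264675\right) \left(2789635 + K{\left(1229,-1139 \right)}\right) = \left(4630474 + 1264675\right) \left(2789635 - \left(-2106 + 1594407509 + 1720392299\right)\right) = 5895149 \left(2789635 - \left(1720390193 + 1594407509\right)\right) = 5895149 \left(2789635 - 3314797702\right) = 5895149 \left(-3312008067\right) = -19524781044166983$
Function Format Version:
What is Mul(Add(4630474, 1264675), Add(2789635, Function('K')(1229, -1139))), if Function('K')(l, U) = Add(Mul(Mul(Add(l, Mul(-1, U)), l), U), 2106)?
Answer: -19524781044166983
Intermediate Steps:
Function('K')(l, U) = Add(2106, Mul(U, l, Add(l, Mul(-1, U)))) (Function('K')(l, U) = Add(Mul(Mul(l, Add(l, Mul(-1, U))), U), 2106) = Add(Mul(U, l, Add(l, Mul(-1, U))), 2106) = Add(2106, Mul(U, l, Add(l, Mul(-1, U)))))
Mul(Add(4630474, 1264675), Add(2789635, Function('K')(1229, -1139))) = Mul(Add(4630474, 1264675), Add(2789635, Add(2106, Mul(-1139, Pow(1229, 2)), Mul(-1, 1229, Pow(-1139, 2))))) = Mul(5895149, Add(2789635, Add(2106, Mul(-1139, 1510441), Mul(-1, 1229, 1297321)))) = Mul(5895149, Add(2789635, Add(2106, -1720392299, -1594407509))) = Mul(5895149, Add(2789635, -3314797702)) = Mul(5895149, -3312008067) = -19524781044166983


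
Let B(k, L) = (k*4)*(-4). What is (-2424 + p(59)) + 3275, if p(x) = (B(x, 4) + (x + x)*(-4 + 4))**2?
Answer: 891987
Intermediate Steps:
B(k, L) = -16*k (B(k, L) = (4*k)*(-4) = -16*k)
p(x) = 256*x**2 (p(x) = (-16*x + (x + x)*(-4 + 4))**2 = (-16*x + (2*x)*0)**2 = (-16*x + 0)**2 = (-16*x)**2 = 256*x**2)
(-2424 + p(59)) + 3275 = (-2424 + 256*59**2) + 3275 = (-2424 + 256*3481) + 3275 = (-2424 + 891136) + 3275 = 888712 + 3275 = 891987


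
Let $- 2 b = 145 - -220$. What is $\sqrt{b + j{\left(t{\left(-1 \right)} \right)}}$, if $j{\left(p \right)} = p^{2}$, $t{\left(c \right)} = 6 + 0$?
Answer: $\frac{i \sqrt{586}}{2} \approx 12.104 i$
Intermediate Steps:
$t{\left(c \right)} = 6$
$b = - \frac{365}{2}$ ($b = - \frac{145 - -220}{2} = - \frac{145 + 220}{2} = \left(- \frac{1}{2}\right) 365 = - \frac{365}{2} \approx -182.5$)
$\sqrt{b + j{\left(t{\left(-1 \right)} \right)}} = \sqrt{- \frac{365}{2} + 6^{2}} = \sqrt{- \frac{365}{2} + 36} = \sqrt{- \frac{293}{2}} = \frac{i \sqrt{586}}{2}$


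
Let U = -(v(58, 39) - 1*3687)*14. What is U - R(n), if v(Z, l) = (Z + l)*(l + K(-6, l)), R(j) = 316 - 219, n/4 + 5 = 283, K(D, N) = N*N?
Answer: -2066959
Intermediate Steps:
K(D, N) = N²
n = 1112 (n = -20 + 4*283 = -20 + 1132 = 1112)
R(j) = 97
v(Z, l) = (Z + l)*(l + l²)
U = -2066862 (U = -(39*(58 + 39 + 39² + 58*39) - 1*3687)*14 = -(39*(58 + 39 + 1521 + 2262) - 3687)*14 = -(39*3880 - 3687)*14 = -(151320 - 3687)*14 = -1*147633*14 = -147633*14 = -2066862)
U - R(n) = -2066862 - 1*97 = -2066862 - 97 = -2066959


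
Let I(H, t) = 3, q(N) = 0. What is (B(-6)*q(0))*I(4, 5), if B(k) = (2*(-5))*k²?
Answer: 0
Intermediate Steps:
B(k) = -10*k²
(B(-6)*q(0))*I(4, 5) = (-10*(-6)²*0)*3 = (-10*36*0)*3 = -360*0*3 = 0*3 = 0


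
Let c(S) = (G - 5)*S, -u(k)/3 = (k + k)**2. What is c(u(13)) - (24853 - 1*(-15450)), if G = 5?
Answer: -40303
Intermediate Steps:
u(k) = -12*k**2 (u(k) = -3*(k + k)**2 = -3*4*k**2 = -12*k**2)
c(S) = 0 (c(S) = (5 - 5)*S = 0*S = 0)
c(u(13)) - (24853 - 1*(-15450)) = 0 - (24853 - 1*(-15450)) = 0 - (24853 + 15450) = 0 - 1*40303 = 0 - 40303 = -40303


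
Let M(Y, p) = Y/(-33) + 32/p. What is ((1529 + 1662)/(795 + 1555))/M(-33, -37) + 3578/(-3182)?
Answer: 166823847/18694250 ≈ 8.9238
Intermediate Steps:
M(Y, p) = 32/p - Y/33 (M(Y, p) = Y*(-1/33) + 32/p = -Y/33 + 32/p = 32/p - Y/33)
((1529 + 1662)/(795 + 1555))/M(-33, -37) + 3578/(-3182) = ((1529 + 1662)/(795 + 1555))/(32/(-37) - 1/33*(-33)) + 3578/(-3182) = (3191/2350)/(32*(-1/37) + 1) + 3578*(-1/3182) = (3191*(1/2350))/(-32/37 + 1) - 1789/1591 = 3191/(2350*(5/37)) - 1789/1591 = (3191/2350)*(37/5) - 1789/1591 = 118067/11750 - 1789/1591 = 166823847/18694250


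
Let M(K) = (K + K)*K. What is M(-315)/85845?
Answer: 13230/5723 ≈ 2.3117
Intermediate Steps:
M(K) = 2*K² (M(K) = (2*K)*K = 2*K²)
M(-315)/85845 = (2*(-315)²)/85845 = (2*99225)*(1/85845) = 198450*(1/85845) = 13230/5723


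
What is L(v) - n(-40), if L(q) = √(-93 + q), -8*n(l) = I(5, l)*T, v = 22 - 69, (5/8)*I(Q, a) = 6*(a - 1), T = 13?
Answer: -3198/5 + 2*I*√35 ≈ -639.6 + 11.832*I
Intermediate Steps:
I(Q, a) = -48/5 + 48*a/5 (I(Q, a) = 8*(6*(a - 1))/5 = 8*(6*(-1 + a))/5 = 8*(-6 + 6*a)/5 = -48/5 + 48*a/5)
v = -47
n(l) = 78/5 - 78*l/5 (n(l) = -(-48/5 + 48*l/5)*13/8 = -(-624/5 + 624*l/5)/8 = 78/5 - 78*l/5)
L(v) - n(-40) = √(-93 - 47) - (78/5 - 78/5*(-40)) = √(-140) - (78/5 + 624) = 2*I*√35 - 1*3198/5 = 2*I*√35 - 3198/5 = -3198/5 + 2*I*√35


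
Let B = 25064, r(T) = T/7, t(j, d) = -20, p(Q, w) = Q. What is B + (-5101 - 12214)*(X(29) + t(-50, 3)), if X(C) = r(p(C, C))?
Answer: 2097413/7 ≈ 2.9963e+5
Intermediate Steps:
r(T) = T/7 (r(T) = T*(1/7) = T/7)
X(C) = C/7
B + (-5101 - 12214)*(X(29) + t(-50, 3)) = 25064 + (-5101 - 12214)*((1/7)*29 - 20) = 25064 - 17315*(29/7 - 20) = 25064 - 17315*(-111/7) = 25064 + 1921965/7 = 2097413/7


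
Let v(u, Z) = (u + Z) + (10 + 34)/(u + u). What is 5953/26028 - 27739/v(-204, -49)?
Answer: 73796739185/671964876 ≈ 109.82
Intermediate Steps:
v(u, Z) = Z + u + 22/u (v(u, Z) = (Z + u) + 44/((2*u)) = (Z + u) + 44*(1/(2*u)) = (Z + u) + 22/u = Z + u + 22/u)
5953/26028 - 27739/v(-204, -49) = 5953/26028 - 27739/(-49 - 204 + 22/(-204)) = 5953*(1/26028) - 27739/(-49 - 204 + 22*(-1/204)) = 5953/26028 - 27739/(-49 - 204 - 11/102) = 5953/26028 - 27739/(-25817/102) = 5953/26028 - 27739*(-102/25817) = 5953/26028 + 2829378/25817 = 73796739185/671964876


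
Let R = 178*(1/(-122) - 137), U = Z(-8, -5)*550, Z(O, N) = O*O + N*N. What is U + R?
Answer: 1498315/61 ≈ 24563.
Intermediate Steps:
Z(O, N) = N² + O² (Z(O, N) = O² + N² = N² + O²)
U = 48950 (U = ((-5)² + (-8)²)*550 = (25 + 64)*550 = 89*550 = 48950)
R = -1487635/61 (R = 178*(-1/122 - 137) = 178*(-16715/122) = -1487635/61 ≈ -24387.)
U + R = 48950 - 1487635/61 = 1498315/61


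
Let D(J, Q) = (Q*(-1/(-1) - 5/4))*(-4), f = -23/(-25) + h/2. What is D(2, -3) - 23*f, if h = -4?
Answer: 546/25 ≈ 21.840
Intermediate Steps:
f = -27/25 (f = -23/(-25) - 4/2 = -23*(-1/25) - 4*½ = 23/25 - 2 = -27/25 ≈ -1.0800)
D(J, Q) = Q (D(J, Q) = (Q*(-1*(-1) - 5*¼))*(-4) = (Q*(1 - 5/4))*(-4) = (Q*(-¼))*(-4) = -Q/4*(-4) = Q)
D(2, -3) - 23*f = -3 - 23*(-27/25) = -3 + 621/25 = 546/25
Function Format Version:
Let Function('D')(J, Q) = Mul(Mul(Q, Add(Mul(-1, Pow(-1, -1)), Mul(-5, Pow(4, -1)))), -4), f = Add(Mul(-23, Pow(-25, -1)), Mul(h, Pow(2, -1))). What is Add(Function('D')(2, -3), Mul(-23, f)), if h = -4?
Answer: Rational(546, 25) ≈ 21.840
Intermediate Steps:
f = Rational(-27, 25) (f = Add(Mul(-23, Pow(-25, -1)), Mul(-4, Pow(2, -1))) = Add(Mul(-23, Rational(-1, 25)), Mul(-4, Rational(1, 2))) = Add(Rational(23, 25), -2) = Rational(-27, 25) ≈ -1.0800)
Function('D')(J, Q) = Q (Function('D')(J, Q) = Mul(Mul(Q, Add(Mul(-1, -1), Mul(-5, Rational(1, 4)))), -4) = Mul(Mul(Q, Add(1, Rational(-5, 4))), -4) = Mul(Mul(Q, Rational(-1, 4)), -4) = Mul(Mul(Rational(-1, 4), Q), -4) = Q)
Add(Function('D')(2, -3), Mul(-23, f)) = Add(-3, Mul(-23, Rational(-27, 25))) = Add(-3, Rational(621, 25)) = Rational(546, 25)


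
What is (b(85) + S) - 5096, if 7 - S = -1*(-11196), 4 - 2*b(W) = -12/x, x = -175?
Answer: -2849531/175 ≈ -16283.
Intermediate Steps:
b(W) = 344/175 (b(W) = 2 - (-6)/(-175) = 2 - (-6)*(-1)/175 = 2 - ½*12/175 = 2 - 6/175 = 344/175)
S = -11189 (S = 7 - (-1)*(-11196) = 7 - 1*11196 = 7 - 11196 = -11189)
(b(85) + S) - 5096 = (344/175 - 11189) - 5096 = -1957731/175 - 5096 = -2849531/175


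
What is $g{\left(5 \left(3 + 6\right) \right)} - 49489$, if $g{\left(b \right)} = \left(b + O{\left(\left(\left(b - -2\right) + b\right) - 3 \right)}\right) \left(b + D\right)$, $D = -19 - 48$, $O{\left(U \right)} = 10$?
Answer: $-50699$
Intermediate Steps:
$D = -67$
$g{\left(b \right)} = \left(-67 + b\right) \left(10 + b\right)$ ($g{\left(b \right)} = \left(b + 10\right) \left(b - 67\right) = \left(10 + b\right) \left(-67 + b\right) = \left(-67 + b\right) \left(10 + b\right)$)
$g{\left(5 \left(3 + 6\right) \right)} - 49489 = \left(-670 + \left(5 \left(3 + 6\right)\right)^{2} - 57 \cdot 5 \left(3 + 6\right)\right) - 49489 = \left(-670 + \left(5 \cdot 9\right)^{2} - 57 \cdot 5 \cdot 9\right) - 49489 = \left(-670 + 45^{2} - 2565\right) - 49489 = \left(-670 + 2025 - 2565\right) - 49489 = -1210 - 49489 = -50699$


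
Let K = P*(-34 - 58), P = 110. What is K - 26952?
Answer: -37072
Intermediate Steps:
K = -10120 (K = 110*(-34 - 58) = 110*(-92) = -10120)
K - 26952 = -10120 - 26952 = -37072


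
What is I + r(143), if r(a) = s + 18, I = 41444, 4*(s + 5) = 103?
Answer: 165931/4 ≈ 41483.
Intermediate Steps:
s = 83/4 (s = -5 + (¼)*103 = -5 + 103/4 = 83/4 ≈ 20.750)
r(a) = 155/4 (r(a) = 83/4 + 18 = 155/4)
I + r(143) = 41444 + 155/4 = 165931/4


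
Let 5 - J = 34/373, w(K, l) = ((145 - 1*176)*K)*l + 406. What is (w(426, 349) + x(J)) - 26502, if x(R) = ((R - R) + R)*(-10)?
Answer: -1728869580/373 ≈ -4.6350e+6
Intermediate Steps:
w(K, l) = 406 - 31*K*l (w(K, l) = ((145 - 176)*K)*l + 406 = (-31*K)*l + 406 = -31*K*l + 406 = 406 - 31*K*l)
J = 1831/373 (J = 5 - 34/373 = 1831/373 ≈ 4.9088)
x(R) = -10*R (x(R) = (0 + R)*(-10) = R*(-10) = -10*R)
(w(426, 349) + x(J)) - 26502 = ((406 - 31*426*349) - 10*1831/373) - 26502 = ((406 - 4608894) - 18310/373) - 26502 = (-4608488 - 18310/373) - 26502 = -1718984334/373 - 26502 = -1728869580/373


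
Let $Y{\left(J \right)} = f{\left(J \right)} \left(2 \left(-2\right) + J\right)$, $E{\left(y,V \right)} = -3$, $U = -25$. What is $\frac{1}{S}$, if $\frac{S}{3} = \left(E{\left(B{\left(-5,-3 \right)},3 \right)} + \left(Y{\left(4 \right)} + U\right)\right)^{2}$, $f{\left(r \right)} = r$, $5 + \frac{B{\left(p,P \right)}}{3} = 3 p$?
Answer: $\frac{1}{2352} \approx 0.00042517$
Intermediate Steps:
$B{\left(p,P \right)} = -15 + 9 p$ ($B{\left(p,P \right)} = -15 + 3 \cdot 3 p = -15 + 9 p$)
$Y{\left(J \right)} = J \left(-4 + J\right)$ ($Y{\left(J \right)} = J \left(2 \left(-2\right) + J\right) = J \left(-4 + J\right)$)
$S = 2352$ ($S = 3 \left(-3 - \left(25 - 4 \left(-4 + 4\right)\right)\right)^{2} = 3 \left(-3 + \left(4 \cdot 0 - 25\right)\right)^{2} = 3 \left(-3 + \left(0 - 25\right)\right)^{2} = 3 \left(-3 - 25\right)^{2} = 3 \left(-28\right)^{2} = 3 \cdot 784 = 2352$)
$\frac{1}{S} = \frac{1}{2352}$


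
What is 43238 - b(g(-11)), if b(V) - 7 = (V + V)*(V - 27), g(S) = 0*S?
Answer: 43231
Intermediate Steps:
g(S) = 0
b(V) = 7 + 2*V*(-27 + V) (b(V) = 7 + (V + V)*(V - 27) = 7 + (2*V)*(-27 + V) = 7 + 2*V*(-27 + V))
43238 - b(g(-11)) = 43238 - (7 - 54*0 + 2*0**2) = 43238 - (7 + 0 + 2*0) = 43238 - (7 + 0 + 0) = 43238 - 1*7 = 43238 - 7 = 43231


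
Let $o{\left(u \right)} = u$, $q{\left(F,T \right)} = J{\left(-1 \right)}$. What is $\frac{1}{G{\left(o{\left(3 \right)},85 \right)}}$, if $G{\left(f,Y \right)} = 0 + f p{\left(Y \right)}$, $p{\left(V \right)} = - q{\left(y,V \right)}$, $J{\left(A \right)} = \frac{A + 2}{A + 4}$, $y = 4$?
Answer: $-1$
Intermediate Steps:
$J{\left(A \right)} = \frac{2 + A}{4 + A}$
$q{\left(F,T \right)} = \frac{1}{3}$ ($q{\left(F,T \right)} = \frac{2 - 1}{4 - 1} = \frac{1}{3} \cdot 1 = \frac{1}{3}$)
$p{\left(V \right)} = - \frac{1}{3}$ ($p{\left(V \right)} = \left(-1\right) \frac{1}{3} = - \frac{1}{3}$)
$G{\left(f,Y \right)} = - \frac{f}{3}$ ($G{\left(f,Y \right)} = 0 + f \left(- \frac{1}{3}\right) = 0 - \frac{f}{3} = - \frac{f}{3}$)
$\frac{1}{G{\left(o{\left(3 \right)},85 \right)}} = \frac{1}{\left(- \frac{1}{3}\right) 3} = \frac{1}{-1} = -1$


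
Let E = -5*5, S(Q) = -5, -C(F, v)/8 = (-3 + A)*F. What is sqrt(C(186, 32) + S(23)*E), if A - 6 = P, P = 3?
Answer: I*sqrt(8803) ≈ 93.824*I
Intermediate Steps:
A = 9 (A = 6 + 3 = 9)
C(F, v) = -48*F (C(F, v) = -8*(-3 + 9)*F = -48*F)
E = -25
sqrt(C(186, 32) + S(23)*E) = sqrt(-48*186 - 5*(-25)) = sqrt(-8928 + 125) = sqrt(-8803) = I*sqrt(8803)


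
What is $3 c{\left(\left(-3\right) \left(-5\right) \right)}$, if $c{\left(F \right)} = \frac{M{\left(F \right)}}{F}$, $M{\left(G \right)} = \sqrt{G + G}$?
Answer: $\frac{\sqrt{30}}{5} \approx 1.0954$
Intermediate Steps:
$M{\left(G \right)} = \sqrt{2} \sqrt{G}$ ($M{\left(G \right)} = \sqrt{2 G} = \sqrt{2} \sqrt{G}$)
$c{\left(F \right)} = \frac{\sqrt{2}}{\sqrt{F}}$ ($c{\left(F \right)} = \frac{\sqrt{2} \sqrt{F}}{F} = \frac{\sqrt{2}}{\sqrt{F}}$)
$3 c{\left(\left(-3\right) \left(-5\right) \right)} = 3 \frac{\sqrt{2}}{\sqrt{15}} = 3 \sqrt{2} \frac{\sqrt{15}}{15} = 3 \frac{\sqrt{30}}{15} = \frac{\sqrt{30}}{5}$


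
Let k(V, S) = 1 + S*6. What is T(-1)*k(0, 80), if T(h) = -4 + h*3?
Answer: -3367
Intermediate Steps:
T(h) = -4 + 3*h
k(V, S) = 1 + 6*S
T(-1)*k(0, 80) = (-4 + 3*(-1))*(1 + 6*80) = (-4 - 3)*(1 + 480) = -7*481 = -3367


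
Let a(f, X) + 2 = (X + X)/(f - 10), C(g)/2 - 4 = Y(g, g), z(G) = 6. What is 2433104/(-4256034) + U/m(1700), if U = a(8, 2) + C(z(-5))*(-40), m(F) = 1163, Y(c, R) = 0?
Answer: -2104327484/2474883771 ≈ -0.85027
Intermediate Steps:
C(g) = 8 (C(g) = 8 + 2*0 = 8 + 0 = 8)
a(f, X) = -2 + 2*X/(-10 + f) (a(f, X) = -2 + (X + X)/(f - 10) = -2 + (2*X)/(-10 + f) = -2 + 2*X/(-10 + f))
U = -324 (U = 2*(10 + 2 - 1*8)/(-10 + 8) + 8*(-40) = 2*(10 + 2 - 8)/(-2) - 320 = 2*(-1/2)*4 - 320 = -4 - 320 = -324)
2433104/(-4256034) + U/m(1700) = 2433104/(-4256034) - 324/1163 = 2433104*(-1/4256034) - 324*1/1163 = -1216552/2128017 - 324/1163 = -2104327484/2474883771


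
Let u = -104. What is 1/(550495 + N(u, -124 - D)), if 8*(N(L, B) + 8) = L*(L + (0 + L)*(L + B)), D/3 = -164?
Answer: 1/908767 ≈ 1.1004e-6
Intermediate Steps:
D = -492 (D = 3*(-164) = -492)
N(L, B) = -8 + L*(L + L*(B + L))/8 (N(L, B) = -8 + (L*(L + (0 + L)*(L + B)))/8 = -8 + (L*(L + L*(B + L)))/8 = -8 + L*(L + L*(B + L))/8)
1/(550495 + N(u, -124 - D)) = 1/(550495 + (-8 + (⅛)*(-104)² + (⅛)*(-104)³ + (⅛)*(-124 - 1*(-492))*(-104)²)) = 1/(550495 + (-8 + (⅛)*10816 + (⅛)*(-1124864) + (⅛)*(-124 + 492)*10816)) = 1/(550495 + (-8 + 1352 - 140608 + (⅛)*368*10816)) = 1/(550495 + (-8 + 1352 - 140608 + 497536)) = 1/(550495 + 358272) = 1/908767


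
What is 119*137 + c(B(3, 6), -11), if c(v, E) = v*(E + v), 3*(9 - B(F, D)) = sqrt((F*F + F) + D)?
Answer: 16287 - 7*sqrt(2) ≈ 16277.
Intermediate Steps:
B(F, D) = 9 - sqrt(D + F + F**2)/3 (B(F, D) = 9 - sqrt((F*F + F) + D)/3 = 9 - sqrt((F**2 + F) + D)/3 = 9 - sqrt((F + F**2) + D)/3 = 9 - sqrt(D + F + F**2)/3)
119*137 + c(B(3, 6), -11) = 119*137 + (9 - sqrt(6 + 3 + 3**2)/3)*(-11 + (9 - sqrt(6 + 3 + 3**2)/3)) = 16303 + (9 - sqrt(6 + 3 + 9)/3)*(-11 + (9 - sqrt(6 + 3 + 9)/3)) = 16303 + (9 - sqrt(2))*(-11 + (9 - sqrt(2))) = 16303 + (9 - sqrt(2))*(-2 - sqrt(2)) = 16303 + (-2 - sqrt(2))*(9 - sqrt(2))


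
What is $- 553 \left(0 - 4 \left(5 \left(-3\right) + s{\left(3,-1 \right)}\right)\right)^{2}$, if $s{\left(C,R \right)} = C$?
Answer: $-1274112$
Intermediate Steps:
$- 553 \left(0 - 4 \left(5 \left(-3\right) + s{\left(3,-1 \right)}\right)\right)^{2} = - 553 \left(0 - 4 \left(5 \left(-3\right) + 3\right)\right)^{2} = - 553 \left(0 - 4 \left(-15 + 3\right)\right)^{2} = - 553 \left(0 - -48\right)^{2} = - 553 \left(0 + 48\right)^{2} = - 553 \cdot 48^{2} = \left(-553\right) 2304 = -1274112$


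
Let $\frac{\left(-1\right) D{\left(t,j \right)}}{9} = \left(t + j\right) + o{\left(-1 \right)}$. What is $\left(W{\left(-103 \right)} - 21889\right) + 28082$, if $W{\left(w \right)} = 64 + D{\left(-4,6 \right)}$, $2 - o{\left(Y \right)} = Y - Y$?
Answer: $6221$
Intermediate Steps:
$o{\left(Y \right)} = 2$ ($o{\left(Y \right)} = 2 - \left(Y - Y\right) = 2 - 0 = 2 + 0 = 2$)
$D{\left(t,j \right)} = -18 - 9 j - 9 t$ ($D{\left(t,j \right)} = - 9 \left(\left(t + j\right) + 2\right) = - 9 \left(\left(j + t\right) + 2\right) = - 9 \left(2 + j + t\right) = -18 - 9 j - 9 t$)
$W{\left(w \right)} = 28$ ($W{\left(w \right)} = 64 - 36 = 28$)
$\left(W{\left(-103 \right)} - 21889\right) + 28082 = \left(28 - 21889\right) + 28082 = -21861 + 28082 = 6221$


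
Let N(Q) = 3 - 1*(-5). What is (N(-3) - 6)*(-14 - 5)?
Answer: -38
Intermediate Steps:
N(Q) = 8 (N(Q) = 3 + 5 = 8)
(N(-3) - 6)*(-14 - 5) = (8 - 6)*(-14 - 5) = 2*(-19) = -38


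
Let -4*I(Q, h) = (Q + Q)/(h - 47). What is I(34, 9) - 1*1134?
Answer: -43075/38 ≈ -1133.6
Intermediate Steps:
I(Q, h) = -Q/(2*(-47 + h)) (I(Q, h) = -(Q + Q)/(4*(h - 47)) = -2*Q/(4*(-47 + h)) = -Q/(2*(-47 + h)))
I(34, 9) - 1*1134 = -1*34/(-94 + 2*9) - 1*1134 = -1*34/(-94 + 18) - 1134 = -1*34/(-76) - 1134 = -1*34*(-1/76) - 1134 = 17/38 - 1134 = -43075/38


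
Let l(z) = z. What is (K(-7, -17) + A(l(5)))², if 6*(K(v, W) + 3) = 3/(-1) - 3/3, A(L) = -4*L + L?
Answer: 3136/9 ≈ 348.44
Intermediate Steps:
A(L) = -3*L
K(v, W) = -11/3 (K(v, W) = -3 + (3/(-1) - 3/3)/6 = -3 + (3*(-1) - 3*⅓)/6 = -3 + (-3 - 1)/6 = -3 + (⅙)*(-4) = -3 - ⅔ = -11/3)
(K(-7, -17) + A(l(5)))² = (-11/3 - 3*5)² = (-11/3 - 15)² = (-56/3)² = 3136/9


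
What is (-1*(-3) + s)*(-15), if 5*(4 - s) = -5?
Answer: -120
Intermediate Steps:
s = 5 (s = 4 - 1/5*(-5) = 4 + 1 = 5)
(-1*(-3) + s)*(-15) = (-1*(-3) + 5)*(-15) = (3 + 5)*(-15) = 8*(-15) = -120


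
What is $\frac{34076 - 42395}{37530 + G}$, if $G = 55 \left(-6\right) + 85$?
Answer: $- \frac{8319}{37285} \approx -0.22312$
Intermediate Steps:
$G = -245$ ($G = -330 + 85 = -245$)
$\frac{34076 - 42395}{37530 + G} = \frac{34076 - 42395}{37530 - 245} = - \frac{8319}{37285}$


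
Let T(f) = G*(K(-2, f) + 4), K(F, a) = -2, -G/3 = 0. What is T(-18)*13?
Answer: 0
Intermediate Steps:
G = 0 (G = -3*0 = 0)
T(f) = 0 (T(f) = 0*(-2 + 4) = 0*2 = 0)
T(-18)*13 = 0*13 = 0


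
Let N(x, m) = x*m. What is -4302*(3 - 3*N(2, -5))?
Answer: -141966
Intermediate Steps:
N(x, m) = m*x
-4302*(3 - 3*N(2, -5)) = -4302*(3 - (-15)*2) = -4302*(3 - 3*(-10)) = -4302*(3 + 30) = -4302*33 = -141966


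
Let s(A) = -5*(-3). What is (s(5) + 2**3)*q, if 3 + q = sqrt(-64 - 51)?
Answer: -69 + 23*I*sqrt(115) ≈ -69.0 + 246.65*I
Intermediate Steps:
q = -3 + I*sqrt(115) (q = -3 + sqrt(-64 - 51) = -3 + sqrt(-115) = -3 + I*sqrt(115) ≈ -3.0 + 10.724*I)
s(A) = 15
(s(5) + 2**3)*q = (15 + 2**3)*(-3 + I*sqrt(115)) = (15 + 8)*(-3 + I*sqrt(115)) = 23*(-3 + I*sqrt(115)) = -69 + 23*I*sqrt(115)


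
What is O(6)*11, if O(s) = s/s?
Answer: 11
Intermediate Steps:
O(s) = 1
O(6)*11 = 1*11 = 11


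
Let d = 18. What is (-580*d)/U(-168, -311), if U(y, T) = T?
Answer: 10440/311 ≈ 33.569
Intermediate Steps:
(-580*d)/U(-168, -311) = -580*18/(-311) = -10440*(-1/311) = 10440/311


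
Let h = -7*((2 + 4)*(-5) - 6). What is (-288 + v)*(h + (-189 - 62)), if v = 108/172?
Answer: -12357/43 ≈ -287.37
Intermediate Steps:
v = 27/43 (v = 108*(1/172) = 27/43 ≈ 0.62791)
h = 252 (h = -7*(6*(-5) - 6) = -7*(-30 - 6) = -7*(-36) = 252)
(-288 + v)*(h + (-189 - 62)) = (-288 + 27/43)*(252 + (-189 - 62)) = -12357*(252 - 251)/43 = -12357/43*1 = -12357/43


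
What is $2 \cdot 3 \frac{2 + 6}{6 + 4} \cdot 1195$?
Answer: $5736$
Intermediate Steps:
$2 \cdot 3 \frac{2 + 6}{6 + 4} \cdot 1195 = 6 \cdot \frac{8}{10} \cdot 1195 = 6 \cdot 8 \cdot \frac{1}{10} \cdot 1195 = 6 \cdot \frac{4}{5} \cdot 1195 = \frac{24}{5} \cdot 1195 = 5736$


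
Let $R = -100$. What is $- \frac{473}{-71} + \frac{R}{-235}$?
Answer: $\frac{23651}{3337} \approx 7.0875$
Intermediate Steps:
$- \frac{473}{-71} + \frac{R}{-235} = - \frac{473}{-71} - \frac{100}{-235} = \left(-473\right) \left(- \frac{1}{71}\right) - - \frac{20}{47} = \frac{473}{71} + \frac{20}{47} = \frac{23651}{3337}$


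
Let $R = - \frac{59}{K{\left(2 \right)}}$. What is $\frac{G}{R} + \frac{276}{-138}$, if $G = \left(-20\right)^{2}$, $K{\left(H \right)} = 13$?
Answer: $- \frac{5318}{59} \approx -90.136$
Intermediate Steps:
$G = 400$
$R = - \frac{59}{13} \approx -4.5385$
$\frac{G}{R} + \frac{276}{-138} = \frac{400}{- \frac{59}{13}} + \frac{276}{-138} = 400 \left(- \frac{13}{59}\right) + 276 \left(- \frac{1}{138}\right) = - \frac{5200}{59} - 2 = - \frac{5318}{59}$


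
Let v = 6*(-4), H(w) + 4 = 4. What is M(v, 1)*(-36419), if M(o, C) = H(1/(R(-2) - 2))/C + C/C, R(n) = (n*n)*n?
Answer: -36419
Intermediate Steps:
R(n) = n**3 (R(n) = n**2*n = n**3)
H(w) = 0 (H(w) = -4 + 4 = 0)
v = -24
M(o, C) = 1 (M(o, C) = 0/C + C/C = 0 + 1 = 1)
M(v, 1)*(-36419) = 1*(-36419) = -36419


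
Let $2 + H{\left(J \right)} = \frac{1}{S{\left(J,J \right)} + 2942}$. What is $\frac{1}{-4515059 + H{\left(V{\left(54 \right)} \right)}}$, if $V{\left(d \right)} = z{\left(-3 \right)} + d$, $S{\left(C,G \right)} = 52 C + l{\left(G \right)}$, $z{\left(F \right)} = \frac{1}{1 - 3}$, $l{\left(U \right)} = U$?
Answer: $- \frac{11555}{52171529853} \approx -2.2148 \cdot 10^{-7}$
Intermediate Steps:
$z{\left(F \right)} = - \frac{1}{2}$ ($z{\left(F \right)} = \frac{1}{-2} = - \frac{1}{2}$)
$S{\left(C,G \right)} = G + 52 C$ ($S{\left(C,G \right)} = 52 C + G = G + 52 C$)
$V{\left(d \right)} = - \frac{1}{2} + d$
$H{\left(J \right)} = -2 + \frac{1}{2942 + 53 J}$ ($H{\left(J \right)} = -2 + \frac{1}{\left(J + 52 J\right) + 2942} = -2 + \frac{1}{53 J + 2942} = -2 + \frac{1}{2942 + 53 J}$)
$\frac{1}{-4515059 + H{\left(V{\left(54 \right)} \right)}} = \frac{1}{-4515059 + \frac{53 \left(-111 - 2 \left(- \frac{1}{2} + 54\right)\right)}{2942 + 53 \left(- \frac{1}{2} + 54\right)}} = \frac{1}{-4515059 + \frac{53 \left(-111 - 107\right)}{2942 + 53 \cdot \frac{107}{2}}} = \frac{1}{-4515059 + \frac{53 \left(-111 - 107\right)}{2942 + \frac{5671}{2}}} = \frac{1}{-4515059 + 53 \frac{1}{\frac{11555}{2}} \left(-218\right)} = \frac{1}{-4515059 + 53 \cdot \frac{2}{11555} \left(-218\right)} = \frac{1}{-4515059 - \frac{23108}{11555}} = \frac{1}{- \frac{52171529853}{11555}} = - \frac{11555}{52171529853}$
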